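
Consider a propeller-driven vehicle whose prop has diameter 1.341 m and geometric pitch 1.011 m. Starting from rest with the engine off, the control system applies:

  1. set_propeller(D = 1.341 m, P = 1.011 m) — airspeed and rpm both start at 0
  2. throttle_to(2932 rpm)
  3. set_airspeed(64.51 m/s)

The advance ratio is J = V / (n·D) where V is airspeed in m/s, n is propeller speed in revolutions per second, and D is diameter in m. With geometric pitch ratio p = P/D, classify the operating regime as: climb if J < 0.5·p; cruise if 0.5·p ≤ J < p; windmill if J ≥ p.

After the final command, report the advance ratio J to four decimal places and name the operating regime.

J = 0.9844, regime = windmill

set_propeller: D = 1.341 m, P = 1.011 m (p = P/D = 0.753915); state ← (V=0, rpm=0)
throttle_to(2932): rpm ← 2932
set_airspeed(64.51): V ← 64.51 m/s
final state: V = 64.51 m/s, rpm = 2932 → n = rpm/60 = 48.866667 rev/s
J = V / (n·D) = 64.51 / (48.866667 × 1.341) = 0.984432
regime bands: climb J<0.3770 | cruise [0.3770, 0.7539) | windmill J≥0.7539
J = 0.9844 → windmill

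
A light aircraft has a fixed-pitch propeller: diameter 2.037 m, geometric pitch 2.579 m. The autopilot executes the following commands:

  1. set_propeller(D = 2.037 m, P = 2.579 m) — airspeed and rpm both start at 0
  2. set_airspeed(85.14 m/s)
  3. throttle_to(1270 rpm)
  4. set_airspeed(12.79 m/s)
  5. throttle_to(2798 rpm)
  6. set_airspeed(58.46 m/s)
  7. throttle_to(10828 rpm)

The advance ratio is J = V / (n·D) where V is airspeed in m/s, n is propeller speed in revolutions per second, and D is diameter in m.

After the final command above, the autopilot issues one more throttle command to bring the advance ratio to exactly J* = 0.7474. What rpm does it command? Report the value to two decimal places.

set_propeller: D = 2.037 m, P = 2.579 m (p = P/D = 1.266078); state ← (V=0, rpm=0)
set_airspeed(85.14): V ← 85.14 m/s
throttle_to(1270): rpm ← 1270
set_airspeed(12.79): V ← 12.79 m/s
throttle_to(2798): rpm ← 2798
set_airspeed(58.46): V ← 58.46 m/s
throttle_to(10828): rpm ← 10828
final state: V = 58.46 m/s, rpm = 10828 → n = rpm/60 = 180.466667 rev/s
target J* = 0.7474; solve J* = V/(n·D) for n: n = V/(J*·D) = 58.46/(0.7474 × 2.037) = 38.398538 rev/s
rpm = 60·n = 2303.912276

rpm = 2303.91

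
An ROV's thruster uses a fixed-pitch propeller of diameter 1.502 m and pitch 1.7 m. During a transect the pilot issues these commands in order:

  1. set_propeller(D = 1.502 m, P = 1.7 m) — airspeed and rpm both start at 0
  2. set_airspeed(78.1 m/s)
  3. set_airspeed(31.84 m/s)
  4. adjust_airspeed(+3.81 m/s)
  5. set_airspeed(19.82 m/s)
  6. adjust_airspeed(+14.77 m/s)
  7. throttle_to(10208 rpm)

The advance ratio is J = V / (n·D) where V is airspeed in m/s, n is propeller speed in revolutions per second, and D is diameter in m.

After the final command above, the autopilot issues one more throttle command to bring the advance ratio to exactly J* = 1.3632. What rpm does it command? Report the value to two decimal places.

rpm = 1013.61

set_propeller: D = 1.502 m, P = 1.7 m (p = P/D = 1.131824); state ← (V=0, rpm=0)
set_airspeed(78.1): V ← 78.1 m/s
set_airspeed(31.84): V ← 31.84 m/s
adjust_airspeed(+3.81): V ← 31.84 +3.81 = 35.65 m/s
set_airspeed(19.82): V ← 19.82 m/s
adjust_airspeed(+14.77): V ← 19.82 +14.77 = 34.59 m/s
throttle_to(10208): rpm ← 10208
final state: V = 34.59 m/s, rpm = 10208 → n = rpm/60 = 170.133333 rev/s
target J* = 1.3632; solve J* = V/(n·D) for n: n = V/(J*·D) = 34.59/(1.3632 × 1.502) = 16.893555 rev/s
rpm = 60·n = 1013.613304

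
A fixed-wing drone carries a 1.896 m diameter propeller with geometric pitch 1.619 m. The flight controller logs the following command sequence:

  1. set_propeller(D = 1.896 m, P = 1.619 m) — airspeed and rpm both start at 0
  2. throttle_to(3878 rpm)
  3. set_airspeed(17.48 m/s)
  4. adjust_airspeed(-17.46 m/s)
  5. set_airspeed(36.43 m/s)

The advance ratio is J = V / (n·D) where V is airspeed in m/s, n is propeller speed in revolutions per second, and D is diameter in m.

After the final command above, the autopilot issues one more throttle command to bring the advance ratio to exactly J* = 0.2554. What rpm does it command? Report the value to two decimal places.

rpm = 4513.89

set_propeller: D = 1.896 m, P = 1.619 m (p = P/D = 0.853903); state ← (V=0, rpm=0)
throttle_to(3878): rpm ← 3878
set_airspeed(17.48): V ← 17.48 m/s
adjust_airspeed(-17.46): V ← 17.48 -17.46 = 0.02 m/s
set_airspeed(36.43): V ← 36.43 m/s
final state: V = 36.43 m/s, rpm = 3878 → n = rpm/60 = 64.633333 rev/s
target J* = 0.2554; solve J* = V/(n·D) for n: n = V/(J*·D) = 36.43/(0.2554 × 1.896) = 75.231539 rev/s
rpm = 60·n = 4513.892331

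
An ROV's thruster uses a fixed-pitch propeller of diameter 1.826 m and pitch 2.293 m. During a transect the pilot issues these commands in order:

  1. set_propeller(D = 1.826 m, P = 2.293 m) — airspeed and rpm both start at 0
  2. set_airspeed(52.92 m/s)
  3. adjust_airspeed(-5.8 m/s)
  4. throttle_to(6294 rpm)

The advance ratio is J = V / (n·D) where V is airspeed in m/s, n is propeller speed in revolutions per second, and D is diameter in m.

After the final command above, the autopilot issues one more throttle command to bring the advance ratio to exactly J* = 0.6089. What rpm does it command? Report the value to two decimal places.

set_propeller: D = 1.826 m, P = 2.293 m (p = P/D = 1.255750); state ← (V=0, rpm=0)
set_airspeed(52.92): V ← 52.92 m/s
adjust_airspeed(-5.8): V ← 52.92 -5.8 = 47.12 m/s
throttle_to(6294): rpm ← 6294
final state: V = 47.12 m/s, rpm = 6294 → n = rpm/60 = 104.900000 rev/s
target J* = 0.6089; solve J* = V/(n·D) for n: n = V/(J*·D) = 47.12/(0.6089 × 1.826) = 42.379764 rev/s
rpm = 60·n = 2542.785844

rpm = 2542.79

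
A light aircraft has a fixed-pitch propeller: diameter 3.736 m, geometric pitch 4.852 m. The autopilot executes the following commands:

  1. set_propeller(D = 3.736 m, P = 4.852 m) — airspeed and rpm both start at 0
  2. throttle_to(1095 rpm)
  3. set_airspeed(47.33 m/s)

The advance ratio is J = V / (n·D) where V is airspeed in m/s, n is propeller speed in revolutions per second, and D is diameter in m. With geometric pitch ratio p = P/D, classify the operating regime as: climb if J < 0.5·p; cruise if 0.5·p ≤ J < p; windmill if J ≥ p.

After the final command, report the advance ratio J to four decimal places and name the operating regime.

J = 0.6942, regime = cruise

set_propeller: D = 3.736 m, P = 4.852 m (p = P/D = 1.298715); state ← (V=0, rpm=0)
throttle_to(1095): rpm ← 1095
set_airspeed(47.33): V ← 47.33 m/s
final state: V = 47.33 m/s, rpm = 1095 → n = rpm/60 = 18.250000 rev/s
J = V / (n·D) = 47.33 / (18.250000 × 3.736) = 0.694171
regime bands: climb J<0.6494 | cruise [0.6494, 1.2987) | windmill J≥1.2987
J = 0.6942 → cruise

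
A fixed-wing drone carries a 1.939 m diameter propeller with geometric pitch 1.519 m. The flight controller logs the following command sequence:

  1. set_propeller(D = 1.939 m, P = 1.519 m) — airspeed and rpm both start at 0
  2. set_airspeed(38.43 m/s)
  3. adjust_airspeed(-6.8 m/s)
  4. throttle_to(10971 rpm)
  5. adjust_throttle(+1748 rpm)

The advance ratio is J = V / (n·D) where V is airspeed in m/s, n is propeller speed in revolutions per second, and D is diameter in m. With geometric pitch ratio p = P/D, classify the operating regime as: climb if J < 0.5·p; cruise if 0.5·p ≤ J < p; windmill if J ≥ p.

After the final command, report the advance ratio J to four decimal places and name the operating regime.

set_propeller: D = 1.939 m, P = 1.519 m (p = P/D = 0.783394); state ← (V=0, rpm=0)
set_airspeed(38.43): V ← 38.43 m/s
adjust_airspeed(-6.8): V ← 38.43 -6.8 = 31.63 m/s
throttle_to(10971): rpm ← 10971
adjust_throttle(+1748): rpm ← 10971 +1748 = 12719
final state: V = 31.63 m/s, rpm = 12719 → n = rpm/60 = 211.983333 rev/s
J = V / (n·D) = 31.63 / (211.983333 × 1.939) = 0.076952
regime bands: climb J<0.3917 | cruise [0.3917, 0.7834) | windmill J≥0.7834
J = 0.0770 → climb

J = 0.0770, regime = climb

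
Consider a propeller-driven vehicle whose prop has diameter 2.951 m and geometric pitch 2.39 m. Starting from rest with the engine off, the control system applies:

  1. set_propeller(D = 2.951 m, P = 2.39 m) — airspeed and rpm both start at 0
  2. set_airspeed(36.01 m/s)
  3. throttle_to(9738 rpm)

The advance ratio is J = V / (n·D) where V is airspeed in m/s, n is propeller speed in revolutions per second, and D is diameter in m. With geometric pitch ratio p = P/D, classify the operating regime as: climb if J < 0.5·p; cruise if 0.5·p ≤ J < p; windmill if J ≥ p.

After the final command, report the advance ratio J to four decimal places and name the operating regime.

set_propeller: D = 2.951 m, P = 2.39 m (p = P/D = 0.809895); state ← (V=0, rpm=0)
set_airspeed(36.01): V ← 36.01 m/s
throttle_to(9738): rpm ← 9738
final state: V = 36.01 m/s, rpm = 9738 → n = rpm/60 = 162.300000 rev/s
J = V / (n·D) = 36.01 / (162.300000 × 2.951) = 0.075186
regime bands: climb J<0.4049 | cruise [0.4049, 0.8099) | windmill J≥0.8099
J = 0.0752 → climb

J = 0.0752, regime = climb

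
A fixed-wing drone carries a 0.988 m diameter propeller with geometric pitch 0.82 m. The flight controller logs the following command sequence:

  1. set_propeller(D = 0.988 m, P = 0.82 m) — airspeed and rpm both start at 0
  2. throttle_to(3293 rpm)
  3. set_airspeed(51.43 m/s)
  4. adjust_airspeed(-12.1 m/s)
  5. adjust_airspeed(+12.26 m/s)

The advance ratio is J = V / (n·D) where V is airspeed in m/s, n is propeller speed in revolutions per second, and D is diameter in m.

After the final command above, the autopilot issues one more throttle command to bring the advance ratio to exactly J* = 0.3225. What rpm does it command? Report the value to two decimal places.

set_propeller: D = 0.988 m, P = 0.82 m (p = P/D = 0.829960); state ← (V=0, rpm=0)
throttle_to(3293): rpm ← 3293
set_airspeed(51.43): V ← 51.43 m/s
adjust_airspeed(-12.1): V ← 51.43 -12.1 = 39.33 m/s
adjust_airspeed(+12.26): V ← 39.33 +12.26 = 51.59 m/s
final state: V = 51.59 m/s, rpm = 3293 → n = rpm/60 = 54.883333 rev/s
target J* = 0.3225; solve J* = V/(n·D) for n: n = V/(J*·D) = 51.59/(0.3225 × 0.988) = 161.911935 rev/s
rpm = 60·n = 9714.716128

rpm = 9714.72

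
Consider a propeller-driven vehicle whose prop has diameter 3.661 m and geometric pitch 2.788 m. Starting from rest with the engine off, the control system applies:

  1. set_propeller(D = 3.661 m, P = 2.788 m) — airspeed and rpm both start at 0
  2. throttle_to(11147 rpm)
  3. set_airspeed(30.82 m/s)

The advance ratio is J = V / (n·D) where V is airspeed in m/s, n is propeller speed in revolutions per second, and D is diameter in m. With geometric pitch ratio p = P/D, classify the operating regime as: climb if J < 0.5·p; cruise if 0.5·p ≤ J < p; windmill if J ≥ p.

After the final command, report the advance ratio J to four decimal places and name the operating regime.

set_propeller: D = 3.661 m, P = 2.788 m (p = P/D = 0.761541); state ← (V=0, rpm=0)
throttle_to(11147): rpm ← 11147
set_airspeed(30.82): V ← 30.82 m/s
final state: V = 30.82 m/s, rpm = 11147 → n = rpm/60 = 185.783333 rev/s
J = V / (n·D) = 30.82 / (185.783333 × 3.661) = 0.045313
regime bands: climb J<0.3808 | cruise [0.3808, 0.7615) | windmill J≥0.7615
J = 0.0453 → climb

J = 0.0453, regime = climb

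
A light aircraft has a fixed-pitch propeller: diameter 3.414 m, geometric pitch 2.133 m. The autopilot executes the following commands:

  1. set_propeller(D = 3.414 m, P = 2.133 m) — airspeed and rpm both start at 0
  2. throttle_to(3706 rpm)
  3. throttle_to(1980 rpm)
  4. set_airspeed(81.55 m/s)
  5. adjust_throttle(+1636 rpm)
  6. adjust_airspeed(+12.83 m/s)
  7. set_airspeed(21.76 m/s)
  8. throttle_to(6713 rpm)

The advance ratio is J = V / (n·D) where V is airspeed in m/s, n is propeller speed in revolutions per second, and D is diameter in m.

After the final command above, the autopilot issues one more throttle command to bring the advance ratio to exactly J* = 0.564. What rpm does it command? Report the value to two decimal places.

set_propeller: D = 3.414 m, P = 2.133 m (p = P/D = 0.624780); state ← (V=0, rpm=0)
throttle_to(3706): rpm ← 3706
throttle_to(1980): rpm ← 1980
set_airspeed(81.55): V ← 81.55 m/s
adjust_throttle(+1636): rpm ← 1980 +1636 = 3616
adjust_airspeed(+12.83): V ← 81.55 +12.83 = 94.38 m/s
set_airspeed(21.76): V ← 21.76 m/s
throttle_to(6713): rpm ← 6713
final state: V = 21.76 m/s, rpm = 6713 → n = rpm/60 = 111.883333 rev/s
target J* = 0.564; solve J* = V/(n·D) for n: n = V/(J*·D) = 21.76/(0.564 × 3.414) = 11.300984 rev/s
rpm = 60·n = 678.059056

rpm = 678.06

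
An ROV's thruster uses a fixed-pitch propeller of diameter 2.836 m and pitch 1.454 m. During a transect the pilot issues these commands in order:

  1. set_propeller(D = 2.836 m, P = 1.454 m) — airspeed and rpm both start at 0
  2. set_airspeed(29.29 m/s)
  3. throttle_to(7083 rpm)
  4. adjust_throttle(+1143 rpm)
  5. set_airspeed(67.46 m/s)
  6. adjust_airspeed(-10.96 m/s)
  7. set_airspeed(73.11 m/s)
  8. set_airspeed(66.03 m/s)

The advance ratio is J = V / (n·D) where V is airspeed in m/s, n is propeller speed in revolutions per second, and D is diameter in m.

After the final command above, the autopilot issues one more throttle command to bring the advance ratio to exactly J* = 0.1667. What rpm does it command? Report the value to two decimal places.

set_propeller: D = 2.836 m, P = 1.454 m (p = P/D = 0.512694); state ← (V=0, rpm=0)
set_airspeed(29.29): V ← 29.29 m/s
throttle_to(7083): rpm ← 7083
adjust_throttle(+1143): rpm ← 7083 +1143 = 8226
set_airspeed(67.46): V ← 67.46 m/s
adjust_airspeed(-10.96): V ← 67.46 -10.96 = 56.5 m/s
set_airspeed(73.11): V ← 73.11 m/s
set_airspeed(66.03): V ← 66.03 m/s
final state: V = 66.03 m/s, rpm = 8226 → n = rpm/60 = 137.100000 rev/s
target J* = 0.1667; solve J* = V/(n·D) for n: n = V/(J*·D) = 66.03/(0.1667 × 2.836) = 139.668822 rev/s
rpm = 60·n = 8380.129334

rpm = 8380.13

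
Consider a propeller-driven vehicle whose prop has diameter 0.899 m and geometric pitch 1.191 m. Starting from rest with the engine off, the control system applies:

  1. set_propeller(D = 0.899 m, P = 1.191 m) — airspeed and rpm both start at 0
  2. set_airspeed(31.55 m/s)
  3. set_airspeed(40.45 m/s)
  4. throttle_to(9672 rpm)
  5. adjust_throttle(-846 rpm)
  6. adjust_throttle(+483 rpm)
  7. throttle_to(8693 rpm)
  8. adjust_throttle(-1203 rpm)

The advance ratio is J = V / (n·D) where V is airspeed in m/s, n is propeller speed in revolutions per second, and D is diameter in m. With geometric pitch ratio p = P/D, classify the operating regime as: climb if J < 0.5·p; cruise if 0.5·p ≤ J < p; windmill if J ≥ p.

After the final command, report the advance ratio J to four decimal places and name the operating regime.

set_propeller: D = 0.899 m, P = 1.191 m (p = P/D = 1.324805); state ← (V=0, rpm=0)
set_airspeed(31.55): V ← 31.55 m/s
set_airspeed(40.45): V ← 40.45 m/s
throttle_to(9672): rpm ← 9672
adjust_throttle(-846): rpm ← 9672 -846 = 8826
adjust_throttle(+483): rpm ← 8826 +483 = 9309
throttle_to(8693): rpm ← 8693
adjust_throttle(-1203): rpm ← 8693 -1203 = 7490
final state: V = 40.45 m/s, rpm = 7490 → n = rpm/60 = 124.833333 rev/s
J = V / (n·D) = 40.45 / (124.833333 × 0.899) = 0.360436
regime bands: climb J<0.6624 | cruise [0.6624, 1.3248) | windmill J≥1.3248
J = 0.3604 → climb

J = 0.3604, regime = climb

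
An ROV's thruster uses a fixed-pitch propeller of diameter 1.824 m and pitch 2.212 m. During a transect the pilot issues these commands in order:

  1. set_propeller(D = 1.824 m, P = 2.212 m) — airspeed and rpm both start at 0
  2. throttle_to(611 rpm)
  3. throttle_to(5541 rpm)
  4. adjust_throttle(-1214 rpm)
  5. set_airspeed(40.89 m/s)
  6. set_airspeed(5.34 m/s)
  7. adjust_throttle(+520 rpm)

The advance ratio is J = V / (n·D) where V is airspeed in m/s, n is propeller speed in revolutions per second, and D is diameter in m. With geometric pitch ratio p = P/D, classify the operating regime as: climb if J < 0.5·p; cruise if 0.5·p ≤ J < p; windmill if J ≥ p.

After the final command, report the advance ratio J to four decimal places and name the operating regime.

J = 0.0362, regime = climb

set_propeller: D = 1.824 m, P = 2.212 m (p = P/D = 1.212719); state ← (V=0, rpm=0)
throttle_to(611): rpm ← 611
throttle_to(5541): rpm ← 5541
adjust_throttle(-1214): rpm ← 5541 -1214 = 4327
set_airspeed(40.89): V ← 40.89 m/s
set_airspeed(5.34): V ← 5.34 m/s
adjust_throttle(+520): rpm ← 4327 +520 = 4847
final state: V = 5.34 m/s, rpm = 4847 → n = rpm/60 = 80.783333 rev/s
J = V / (n·D) = 5.34 / (80.783333 × 1.824) = 0.036241
regime bands: climb J<0.6064 | cruise [0.6064, 1.2127) | windmill J≥1.2127
J = 0.0362 → climb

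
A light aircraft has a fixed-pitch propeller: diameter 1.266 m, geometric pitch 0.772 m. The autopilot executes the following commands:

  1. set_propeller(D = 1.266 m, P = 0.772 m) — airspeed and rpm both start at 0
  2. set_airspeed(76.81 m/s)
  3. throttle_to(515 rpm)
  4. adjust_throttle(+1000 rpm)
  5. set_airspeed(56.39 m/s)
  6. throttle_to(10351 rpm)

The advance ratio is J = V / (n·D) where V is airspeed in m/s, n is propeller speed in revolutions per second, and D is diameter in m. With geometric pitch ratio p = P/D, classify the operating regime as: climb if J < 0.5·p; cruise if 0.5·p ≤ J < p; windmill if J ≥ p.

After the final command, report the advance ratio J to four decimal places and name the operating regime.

set_propeller: D = 1.266 m, P = 0.772 m (p = P/D = 0.609795); state ← (V=0, rpm=0)
set_airspeed(76.81): V ← 76.81 m/s
throttle_to(515): rpm ← 515
adjust_throttle(+1000): rpm ← 515 +1000 = 1515
set_airspeed(56.39): V ← 56.39 m/s
throttle_to(10351): rpm ← 10351
final state: V = 56.39 m/s, rpm = 10351 → n = rpm/60 = 172.516667 rev/s
J = V / (n·D) = 56.39 / (172.516667 × 1.266) = 0.258189
regime bands: climb J<0.3049 | cruise [0.3049, 0.6098) | windmill J≥0.6098
J = 0.2582 → climb

J = 0.2582, regime = climb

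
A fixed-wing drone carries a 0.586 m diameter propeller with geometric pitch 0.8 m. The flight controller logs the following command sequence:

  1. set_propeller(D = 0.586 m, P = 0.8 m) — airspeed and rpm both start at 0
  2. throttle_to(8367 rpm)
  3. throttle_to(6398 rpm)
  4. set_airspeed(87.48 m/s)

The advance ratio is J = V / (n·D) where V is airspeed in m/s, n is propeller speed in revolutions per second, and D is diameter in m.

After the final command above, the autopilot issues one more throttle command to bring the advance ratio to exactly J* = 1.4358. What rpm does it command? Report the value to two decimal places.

set_propeller: D = 0.586 m, P = 0.8 m (p = P/D = 1.365188); state ← (V=0, rpm=0)
throttle_to(8367): rpm ← 8367
throttle_to(6398): rpm ← 6398
set_airspeed(87.48): V ← 87.48 m/s
final state: V = 87.48 m/s, rpm = 6398 → n = rpm/60 = 106.633333 rev/s
target J* = 1.4358; solve J* = V/(n·D) for n: n = V/(J*·D) = 87.48/(1.4358 × 0.586) = 103.972194 rev/s
rpm = 60·n = 6238.331653

rpm = 6238.33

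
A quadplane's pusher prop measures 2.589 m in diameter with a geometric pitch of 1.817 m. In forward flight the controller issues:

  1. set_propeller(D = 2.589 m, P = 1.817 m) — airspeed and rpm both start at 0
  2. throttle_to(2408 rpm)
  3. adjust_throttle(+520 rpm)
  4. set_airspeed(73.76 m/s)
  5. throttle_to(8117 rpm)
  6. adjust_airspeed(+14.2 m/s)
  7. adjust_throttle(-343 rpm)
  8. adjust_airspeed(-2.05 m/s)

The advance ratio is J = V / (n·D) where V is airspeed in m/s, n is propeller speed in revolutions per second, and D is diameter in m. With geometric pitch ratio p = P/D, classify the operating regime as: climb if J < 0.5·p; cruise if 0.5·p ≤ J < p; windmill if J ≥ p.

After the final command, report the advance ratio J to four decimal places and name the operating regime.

set_propeller: D = 2.589 m, P = 1.817 m (p = P/D = 0.701815); state ← (V=0, rpm=0)
throttle_to(2408): rpm ← 2408
adjust_throttle(+520): rpm ← 2408 +520 = 2928
set_airspeed(73.76): V ← 73.76 m/s
throttle_to(8117): rpm ← 8117
adjust_airspeed(+14.2): V ← 73.76 +14.2 = 87.96 m/s
adjust_throttle(-343): rpm ← 8117 -343 = 7774
adjust_airspeed(-2.05): V ← 87.96 -2.05 = 85.91 m/s
final state: V = 85.91 m/s, rpm = 7774 → n = rpm/60 = 129.566667 rev/s
J = V / (n·D) = 85.91 / (129.566667 × 2.589) = 0.256105
regime bands: climb J<0.3509 | cruise [0.3509, 0.7018) | windmill J≥0.7018
J = 0.2561 → climb

J = 0.2561, regime = climb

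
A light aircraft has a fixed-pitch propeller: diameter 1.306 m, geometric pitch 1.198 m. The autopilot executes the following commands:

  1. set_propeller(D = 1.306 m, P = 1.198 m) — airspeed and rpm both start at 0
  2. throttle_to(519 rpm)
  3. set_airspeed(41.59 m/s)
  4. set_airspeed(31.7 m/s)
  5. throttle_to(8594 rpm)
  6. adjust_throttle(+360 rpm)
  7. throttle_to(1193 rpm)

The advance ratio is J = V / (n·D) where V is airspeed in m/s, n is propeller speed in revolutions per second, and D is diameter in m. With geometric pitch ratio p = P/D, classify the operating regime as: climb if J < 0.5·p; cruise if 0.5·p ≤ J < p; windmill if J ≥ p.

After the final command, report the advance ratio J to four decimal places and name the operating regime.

set_propeller: D = 1.306 m, P = 1.198 m (p = P/D = 0.917305); state ← (V=0, rpm=0)
throttle_to(519): rpm ← 519
set_airspeed(41.59): V ← 41.59 m/s
set_airspeed(31.7): V ← 31.7 m/s
throttle_to(8594): rpm ← 8594
adjust_throttle(+360): rpm ← 8594 +360 = 8954
throttle_to(1193): rpm ← 1193
final state: V = 31.7 m/s, rpm = 1193 → n = rpm/60 = 19.883333 rev/s
J = V / (n·D) = 31.7 / (19.883333 × 1.306) = 1.220750
regime bands: climb J<0.4587 | cruise [0.4587, 0.9173) | windmill J≥0.9173
J = 1.2208 → windmill

J = 1.2208, regime = windmill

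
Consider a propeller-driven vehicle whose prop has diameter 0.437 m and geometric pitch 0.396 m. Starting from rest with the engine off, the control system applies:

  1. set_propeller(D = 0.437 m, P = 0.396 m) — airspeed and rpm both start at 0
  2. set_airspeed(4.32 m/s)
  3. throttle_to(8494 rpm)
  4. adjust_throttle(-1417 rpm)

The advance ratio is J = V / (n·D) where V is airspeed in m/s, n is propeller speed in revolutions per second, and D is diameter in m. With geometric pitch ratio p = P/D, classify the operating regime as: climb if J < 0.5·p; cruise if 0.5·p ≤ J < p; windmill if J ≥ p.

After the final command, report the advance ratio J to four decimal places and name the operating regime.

J = 0.0838, regime = climb

set_propeller: D = 0.437 m, P = 0.396 m (p = P/D = 0.906178); state ← (V=0, rpm=0)
set_airspeed(4.32): V ← 4.32 m/s
throttle_to(8494): rpm ← 8494
adjust_throttle(-1417): rpm ← 8494 -1417 = 7077
final state: V = 4.32 m/s, rpm = 7077 → n = rpm/60 = 117.950000 rev/s
J = V / (n·D) = 4.32 / (117.950000 × 0.437) = 0.083812
regime bands: climb J<0.4531 | cruise [0.4531, 0.9062) | windmill J≥0.9062
J = 0.0838 → climb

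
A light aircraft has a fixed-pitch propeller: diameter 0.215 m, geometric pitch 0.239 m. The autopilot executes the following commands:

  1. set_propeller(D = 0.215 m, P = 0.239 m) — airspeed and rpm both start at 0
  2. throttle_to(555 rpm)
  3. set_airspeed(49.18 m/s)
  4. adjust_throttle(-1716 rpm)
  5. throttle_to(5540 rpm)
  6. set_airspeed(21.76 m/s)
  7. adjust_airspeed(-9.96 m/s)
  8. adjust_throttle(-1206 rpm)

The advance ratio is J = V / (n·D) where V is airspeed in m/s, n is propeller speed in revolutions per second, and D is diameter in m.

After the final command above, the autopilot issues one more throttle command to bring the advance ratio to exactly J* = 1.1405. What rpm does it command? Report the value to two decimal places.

set_propeller: D = 0.215 m, P = 0.239 m (p = P/D = 1.111628); state ← (V=0, rpm=0)
throttle_to(555): rpm ← 555
set_airspeed(49.18): V ← 49.18 m/s
adjust_throttle(-1716): rpm ← 555 -1716 = -1161
throttle_to(5540): rpm ← 5540
set_airspeed(21.76): V ← 21.76 m/s
adjust_airspeed(-9.96): V ← 21.76 -9.96 = 11.8 m/s
adjust_throttle(-1206): rpm ← 5540 -1206 = 4334
final state: V = 11.8 m/s, rpm = 4334 → n = rpm/60 = 72.233333 rev/s
target J* = 1.1405; solve J* = V/(n·D) for n: n = V/(J*·D) = 11.8/(1.1405 × 0.215) = 48.122508 rev/s
rpm = 60·n = 2887.350509

rpm = 2887.35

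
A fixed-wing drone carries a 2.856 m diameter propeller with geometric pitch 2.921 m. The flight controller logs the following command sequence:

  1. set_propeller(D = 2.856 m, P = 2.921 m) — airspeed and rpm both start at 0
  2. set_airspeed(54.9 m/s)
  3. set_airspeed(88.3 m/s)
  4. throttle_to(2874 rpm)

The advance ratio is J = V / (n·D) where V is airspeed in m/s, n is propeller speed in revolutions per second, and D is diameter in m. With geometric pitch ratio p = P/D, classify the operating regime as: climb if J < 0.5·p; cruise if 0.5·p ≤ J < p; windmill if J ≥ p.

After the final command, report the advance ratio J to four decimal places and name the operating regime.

set_propeller: D = 2.856 m, P = 2.921 m (p = P/D = 1.022759); state ← (V=0, rpm=0)
set_airspeed(54.9): V ← 54.9 m/s
set_airspeed(88.3): V ← 88.3 m/s
throttle_to(2874): rpm ← 2874
final state: V = 88.3 m/s, rpm = 2874 → n = rpm/60 = 47.900000 rev/s
J = V / (n·D) = 88.3 / (47.900000 × 2.856) = 0.645457
regime bands: climb J<0.5114 | cruise [0.5114, 1.0228) | windmill J≥1.0228
J = 0.6455 → cruise

J = 0.6455, regime = cruise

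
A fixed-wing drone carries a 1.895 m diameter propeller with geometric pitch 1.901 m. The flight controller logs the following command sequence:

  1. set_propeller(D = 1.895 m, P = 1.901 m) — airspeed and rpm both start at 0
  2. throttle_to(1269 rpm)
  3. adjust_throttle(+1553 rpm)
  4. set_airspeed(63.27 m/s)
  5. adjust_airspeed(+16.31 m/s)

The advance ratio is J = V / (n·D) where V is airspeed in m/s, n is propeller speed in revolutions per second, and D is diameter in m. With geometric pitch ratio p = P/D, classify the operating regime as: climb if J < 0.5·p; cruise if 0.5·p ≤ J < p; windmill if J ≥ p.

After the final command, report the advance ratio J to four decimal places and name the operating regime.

J = 0.8929, regime = cruise

set_propeller: D = 1.895 m, P = 1.901 m (p = P/D = 1.003166); state ← (V=0, rpm=0)
throttle_to(1269): rpm ← 1269
adjust_throttle(+1553): rpm ← 1269 +1553 = 2822
set_airspeed(63.27): V ← 63.27 m/s
adjust_airspeed(+16.31): V ← 63.27 +16.31 = 79.58 m/s
final state: V = 79.58 m/s, rpm = 2822 → n = rpm/60 = 47.033333 rev/s
J = V / (n·D) = 79.58 / (47.033333 × 1.895) = 0.892872
regime bands: climb J<0.5016 | cruise [0.5016, 1.0032) | windmill J≥1.0032
J = 0.8929 → cruise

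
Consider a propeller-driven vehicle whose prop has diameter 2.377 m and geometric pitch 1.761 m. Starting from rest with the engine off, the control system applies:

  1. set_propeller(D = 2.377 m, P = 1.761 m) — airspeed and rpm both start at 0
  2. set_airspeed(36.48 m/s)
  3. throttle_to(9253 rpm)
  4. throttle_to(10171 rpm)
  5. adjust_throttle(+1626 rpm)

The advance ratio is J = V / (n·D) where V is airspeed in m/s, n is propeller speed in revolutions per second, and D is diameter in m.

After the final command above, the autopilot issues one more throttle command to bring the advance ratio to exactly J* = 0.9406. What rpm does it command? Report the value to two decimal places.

set_propeller: D = 2.377 m, P = 1.761 m (p = P/D = 0.740850); state ← (V=0, rpm=0)
set_airspeed(36.48): V ← 36.48 m/s
throttle_to(9253): rpm ← 9253
throttle_to(10171): rpm ← 10171
adjust_throttle(+1626): rpm ← 10171 +1626 = 11797
final state: V = 36.48 m/s, rpm = 11797 → n = rpm/60 = 196.616667 rev/s
target J* = 0.9406; solve J* = V/(n·D) for n: n = V/(J*·D) = 36.48/(0.9406 × 2.377) = 16.316262 rev/s
rpm = 60·n = 978.975727

rpm = 978.98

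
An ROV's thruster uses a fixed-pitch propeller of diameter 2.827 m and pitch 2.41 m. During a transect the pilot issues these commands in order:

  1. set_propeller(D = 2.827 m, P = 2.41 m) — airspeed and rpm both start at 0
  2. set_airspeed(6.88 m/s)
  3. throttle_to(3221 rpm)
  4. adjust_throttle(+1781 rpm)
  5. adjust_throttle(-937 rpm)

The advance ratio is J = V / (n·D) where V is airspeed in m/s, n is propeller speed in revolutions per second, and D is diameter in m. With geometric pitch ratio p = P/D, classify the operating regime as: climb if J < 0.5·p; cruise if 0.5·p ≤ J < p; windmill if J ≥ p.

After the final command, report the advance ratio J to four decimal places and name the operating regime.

J = 0.0359, regime = climb

set_propeller: D = 2.827 m, P = 2.41 m (p = P/D = 0.852494); state ← (V=0, rpm=0)
set_airspeed(6.88): V ← 6.88 m/s
throttle_to(3221): rpm ← 3221
adjust_throttle(+1781): rpm ← 3221 +1781 = 5002
adjust_throttle(-937): rpm ← 5002 -937 = 4065
final state: V = 6.88 m/s, rpm = 4065 → n = rpm/60 = 67.750000 rev/s
J = V / (n·D) = 6.88 / (67.750000 × 2.827) = 0.035921
regime bands: climb J<0.4262 | cruise [0.4262, 0.8525) | windmill J≥0.8525
J = 0.0359 → climb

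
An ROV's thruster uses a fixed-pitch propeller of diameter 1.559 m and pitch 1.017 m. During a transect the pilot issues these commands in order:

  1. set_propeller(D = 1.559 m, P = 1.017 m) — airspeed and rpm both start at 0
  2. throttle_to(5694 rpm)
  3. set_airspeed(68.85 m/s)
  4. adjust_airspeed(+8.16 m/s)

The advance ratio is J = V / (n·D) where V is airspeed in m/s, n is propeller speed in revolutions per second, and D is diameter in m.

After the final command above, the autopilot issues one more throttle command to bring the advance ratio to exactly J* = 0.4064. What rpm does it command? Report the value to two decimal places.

rpm = 7292.87

set_propeller: D = 1.559 m, P = 1.017 m (p = P/D = 0.652341); state ← (V=0, rpm=0)
throttle_to(5694): rpm ← 5694
set_airspeed(68.85): V ← 68.85 m/s
adjust_airspeed(+8.16): V ← 68.85 +8.16 = 77.01 m/s
final state: V = 77.01 m/s, rpm = 5694 → n = rpm/60 = 94.900000 rev/s
target J* = 0.4064; solve J* = V/(n·D) for n: n = V/(J*·D) = 77.01/(0.4064 × 1.559) = 121.547858 rev/s
rpm = 60·n = 7292.871465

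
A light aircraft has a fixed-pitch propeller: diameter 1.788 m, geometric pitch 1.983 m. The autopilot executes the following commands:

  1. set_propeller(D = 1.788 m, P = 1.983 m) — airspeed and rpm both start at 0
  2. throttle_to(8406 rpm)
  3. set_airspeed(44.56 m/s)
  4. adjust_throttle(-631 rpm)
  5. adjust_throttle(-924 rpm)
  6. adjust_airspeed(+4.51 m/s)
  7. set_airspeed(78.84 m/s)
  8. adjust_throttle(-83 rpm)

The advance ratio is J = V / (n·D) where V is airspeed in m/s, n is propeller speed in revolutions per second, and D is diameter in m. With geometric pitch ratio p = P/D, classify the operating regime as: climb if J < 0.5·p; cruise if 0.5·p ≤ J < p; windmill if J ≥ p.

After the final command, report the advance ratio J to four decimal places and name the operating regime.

J = 0.3909, regime = climb

set_propeller: D = 1.788 m, P = 1.983 m (p = P/D = 1.109060); state ← (V=0, rpm=0)
throttle_to(8406): rpm ← 8406
set_airspeed(44.56): V ← 44.56 m/s
adjust_throttle(-631): rpm ← 8406 -631 = 7775
adjust_throttle(-924): rpm ← 7775 -924 = 6851
adjust_airspeed(+4.51): V ← 44.56 +4.51 = 49.07 m/s
set_airspeed(78.84): V ← 78.84 m/s
adjust_throttle(-83): rpm ← 6851 -83 = 6768
final state: V = 78.84 m/s, rpm = 6768 → n = rpm/60 = 112.800000 rev/s
J = V / (n·D) = 78.84 / (112.800000 × 1.788) = 0.390904
regime bands: climb J<0.5545 | cruise [0.5545, 1.1091) | windmill J≥1.1091
J = 0.3909 → climb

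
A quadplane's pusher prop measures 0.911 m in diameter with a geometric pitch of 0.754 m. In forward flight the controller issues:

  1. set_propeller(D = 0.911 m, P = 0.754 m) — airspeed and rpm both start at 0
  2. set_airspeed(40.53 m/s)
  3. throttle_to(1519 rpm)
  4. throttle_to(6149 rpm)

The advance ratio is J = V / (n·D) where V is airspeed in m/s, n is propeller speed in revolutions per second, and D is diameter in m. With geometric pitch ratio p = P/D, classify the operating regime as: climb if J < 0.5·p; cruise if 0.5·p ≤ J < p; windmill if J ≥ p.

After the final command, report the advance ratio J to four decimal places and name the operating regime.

J = 0.4341, regime = cruise

set_propeller: D = 0.911 m, P = 0.754 m (p = P/D = 0.827662); state ← (V=0, rpm=0)
set_airspeed(40.53): V ← 40.53 m/s
throttle_to(1519): rpm ← 1519
throttle_to(6149): rpm ← 6149
final state: V = 40.53 m/s, rpm = 6149 → n = rpm/60 = 102.483333 rev/s
J = V / (n·D) = 40.53 / (102.483333 × 0.911) = 0.434115
regime bands: climb J<0.4138 | cruise [0.4138, 0.8277) | windmill J≥0.8277
J = 0.4341 → cruise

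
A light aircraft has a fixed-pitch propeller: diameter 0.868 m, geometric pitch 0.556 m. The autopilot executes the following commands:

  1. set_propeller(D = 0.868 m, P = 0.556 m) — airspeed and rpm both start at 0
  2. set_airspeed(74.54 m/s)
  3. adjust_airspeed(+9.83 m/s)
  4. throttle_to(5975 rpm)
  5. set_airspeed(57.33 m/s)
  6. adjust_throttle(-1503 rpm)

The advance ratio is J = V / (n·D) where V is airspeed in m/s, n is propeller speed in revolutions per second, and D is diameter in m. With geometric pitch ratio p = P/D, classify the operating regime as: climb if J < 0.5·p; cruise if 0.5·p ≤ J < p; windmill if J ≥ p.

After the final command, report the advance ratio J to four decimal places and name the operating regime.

set_propeller: D = 0.868 m, P = 0.556 m (p = P/D = 0.640553); state ← (V=0, rpm=0)
set_airspeed(74.54): V ← 74.54 m/s
adjust_airspeed(+9.83): V ← 74.54 +9.83 = 84.37 m/s
throttle_to(5975): rpm ← 5975
set_airspeed(57.33): V ← 57.33 m/s
adjust_throttle(-1503): rpm ← 5975 -1503 = 4472
final state: V = 57.33 m/s, rpm = 4472 → n = rpm/60 = 74.533333 rev/s
J = V / (n·D) = 57.33 / (74.533333 × 0.868) = 0.886159
regime bands: climb J<0.3203 | cruise [0.3203, 0.6406) | windmill J≥0.6406
J = 0.8862 → windmill

J = 0.8862, regime = windmill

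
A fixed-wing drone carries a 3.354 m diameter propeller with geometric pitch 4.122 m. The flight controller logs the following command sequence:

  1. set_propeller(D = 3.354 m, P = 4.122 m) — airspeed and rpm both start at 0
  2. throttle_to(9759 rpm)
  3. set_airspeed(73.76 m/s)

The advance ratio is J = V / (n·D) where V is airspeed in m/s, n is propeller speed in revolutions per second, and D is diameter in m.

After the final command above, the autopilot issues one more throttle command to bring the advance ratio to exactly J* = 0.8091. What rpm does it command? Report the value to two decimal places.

set_propeller: D = 3.354 m, P = 4.122 m (p = P/D = 1.228980); state ← (V=0, rpm=0)
throttle_to(9759): rpm ← 9759
set_airspeed(73.76): V ← 73.76 m/s
final state: V = 73.76 m/s, rpm = 9759 → n = rpm/60 = 162.650000 rev/s
target J* = 0.8091; solve J* = V/(n·D) for n: n = V/(J*·D) = 73.76/(0.8091 × 3.354) = 27.180388 rev/s
rpm = 60·n = 1630.823267

rpm = 1630.82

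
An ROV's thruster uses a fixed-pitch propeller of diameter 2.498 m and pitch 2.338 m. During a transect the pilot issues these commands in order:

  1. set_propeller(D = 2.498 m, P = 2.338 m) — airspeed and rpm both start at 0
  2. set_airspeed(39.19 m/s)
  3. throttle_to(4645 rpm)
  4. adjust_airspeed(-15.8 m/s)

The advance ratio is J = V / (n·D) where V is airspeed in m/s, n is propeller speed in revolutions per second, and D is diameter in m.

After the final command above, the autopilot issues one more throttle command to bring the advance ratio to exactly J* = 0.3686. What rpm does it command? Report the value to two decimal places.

set_propeller: D = 2.498 m, P = 2.338 m (p = P/D = 0.935949); state ← (V=0, rpm=0)
set_airspeed(39.19): V ← 39.19 m/s
throttle_to(4645): rpm ← 4645
adjust_airspeed(-15.8): V ← 39.19 -15.8 = 23.39 m/s
final state: V = 23.39 m/s, rpm = 4645 → n = rpm/60 = 77.416667 rev/s
target J* = 0.3686; solve J* = V/(n·D) for n: n = V/(J*·D) = 23.39/(0.3686 × 2.498) = 25.402851 rev/s
rpm = 60·n = 1524.171046

rpm = 1524.17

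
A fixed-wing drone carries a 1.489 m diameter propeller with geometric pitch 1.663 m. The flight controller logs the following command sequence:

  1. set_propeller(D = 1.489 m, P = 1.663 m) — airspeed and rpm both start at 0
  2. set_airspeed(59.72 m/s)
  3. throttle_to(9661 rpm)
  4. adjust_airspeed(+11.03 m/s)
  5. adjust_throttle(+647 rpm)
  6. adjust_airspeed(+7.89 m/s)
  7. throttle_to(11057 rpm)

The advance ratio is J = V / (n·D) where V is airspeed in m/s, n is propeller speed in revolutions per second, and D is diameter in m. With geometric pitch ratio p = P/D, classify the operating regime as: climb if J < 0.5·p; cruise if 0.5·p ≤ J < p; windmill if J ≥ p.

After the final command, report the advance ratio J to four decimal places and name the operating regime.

set_propeller: D = 1.489 m, P = 1.663 m (p = P/D = 1.116857); state ← (V=0, rpm=0)
set_airspeed(59.72): V ← 59.72 m/s
throttle_to(9661): rpm ← 9661
adjust_airspeed(+11.03): V ← 59.72 +11.03 = 70.75 m/s
adjust_throttle(+647): rpm ← 9661 +647 = 10308
adjust_airspeed(+7.89): V ← 70.75 +7.89 = 78.64 m/s
throttle_to(11057): rpm ← 11057
final state: V = 78.64 m/s, rpm = 11057 → n = rpm/60 = 184.283333 rev/s
J = V / (n·D) = 78.64 / (184.283333 × 1.489) = 0.286591
regime bands: climb J<0.5584 | cruise [0.5584, 1.1169) | windmill J≥1.1169
J = 0.2866 → climb

J = 0.2866, regime = climb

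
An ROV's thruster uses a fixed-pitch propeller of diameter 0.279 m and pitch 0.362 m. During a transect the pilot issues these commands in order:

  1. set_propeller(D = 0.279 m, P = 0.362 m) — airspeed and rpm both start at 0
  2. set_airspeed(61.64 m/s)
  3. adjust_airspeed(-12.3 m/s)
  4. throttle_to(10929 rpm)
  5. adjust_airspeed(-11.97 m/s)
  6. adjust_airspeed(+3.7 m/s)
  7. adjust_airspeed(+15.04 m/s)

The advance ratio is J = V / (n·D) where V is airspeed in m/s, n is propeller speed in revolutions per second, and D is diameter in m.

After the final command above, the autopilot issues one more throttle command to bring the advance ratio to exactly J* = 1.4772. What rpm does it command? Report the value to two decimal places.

set_propeller: D = 0.279 m, P = 0.362 m (p = P/D = 1.297491); state ← (V=0, rpm=0)
set_airspeed(61.64): V ← 61.64 m/s
adjust_airspeed(-12.3): V ← 61.64 -12.3 = 49.34 m/s
throttle_to(10929): rpm ← 10929
adjust_airspeed(-11.97): V ← 49.34 -11.97 = 37.37 m/s
adjust_airspeed(+3.7): V ← 37.37 +3.7 = 41.07 m/s
adjust_airspeed(+15.04): V ← 41.07 +15.04 = 56.11 m/s
final state: V = 56.11 m/s, rpm = 10929 → n = rpm/60 = 182.150000 rev/s
target J* = 1.4772; solve J* = V/(n·D) for n: n = V/(J*·D) = 56.11/(1.4772 × 0.279) = 136.143455 rev/s
rpm = 60·n = 8168.607275

rpm = 8168.61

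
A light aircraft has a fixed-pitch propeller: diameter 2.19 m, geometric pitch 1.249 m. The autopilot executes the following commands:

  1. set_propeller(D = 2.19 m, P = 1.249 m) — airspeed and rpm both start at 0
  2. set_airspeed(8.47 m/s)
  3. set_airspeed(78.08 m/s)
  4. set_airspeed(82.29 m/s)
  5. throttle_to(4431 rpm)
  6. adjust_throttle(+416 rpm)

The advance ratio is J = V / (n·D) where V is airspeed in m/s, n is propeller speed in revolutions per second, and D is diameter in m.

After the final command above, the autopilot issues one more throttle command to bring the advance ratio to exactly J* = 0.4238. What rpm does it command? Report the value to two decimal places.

rpm = 5319.77

set_propeller: D = 2.19 m, P = 1.249 m (p = P/D = 0.570320); state ← (V=0, rpm=0)
set_airspeed(8.47): V ← 8.47 m/s
set_airspeed(78.08): V ← 78.08 m/s
set_airspeed(82.29): V ← 82.29 m/s
throttle_to(4431): rpm ← 4431
adjust_throttle(+416): rpm ← 4431 +416 = 4847
final state: V = 82.29 m/s, rpm = 4847 → n = rpm/60 = 80.783333 rev/s
target J* = 0.4238; solve J* = V/(n·D) for n: n = V/(J*·D) = 82.29/(0.4238 × 2.19) = 88.662913 rev/s
rpm = 60·n = 5319.774771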